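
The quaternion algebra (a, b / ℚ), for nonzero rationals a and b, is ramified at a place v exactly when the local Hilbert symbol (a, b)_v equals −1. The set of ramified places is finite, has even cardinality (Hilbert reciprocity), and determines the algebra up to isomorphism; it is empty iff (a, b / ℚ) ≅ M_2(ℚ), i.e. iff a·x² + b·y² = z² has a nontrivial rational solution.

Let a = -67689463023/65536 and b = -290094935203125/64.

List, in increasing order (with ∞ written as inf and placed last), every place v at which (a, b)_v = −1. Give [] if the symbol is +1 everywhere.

[3, inf]

(a, b) ≡ (-6783, -13) mod (ℚ^×)²; places V = {2, 3, 5, 7, 13, 17, 19, ∞}.
(a,b)_∞: sgn(-6783)=−, sgn(-13)=−, so -1.
(a,b)_17: α=1, u≡13; β=2, v≡2 (mod 17); (13|17)=+1, (2|17)=+1; sign (−1)^0·+1^2·+1^1 = +1.
(a,b)_2: α=-16, β=-6; u≡1, v≡3 (mod 8); ε(u)ε(v)=0·1, αω(v)=-16·1, βω(u)=-6·0; sum ≡ 0  ⇒  +1.
(a,b)_19: α=1, u≡1; β=2, v≡7 (mod 19); (1|19)=+1, (7|19)=+1; sign (−1)^0·+1^2·+1^1 = +1.
(a,b)_3: α=11, u≡1; β=4, v≡2 (mod 3); (1|3)=+1, (2|3)=-1; sign (−1)^0·+1^4·-1^11 = -1.
(a,b)_13: α=2, u≡3; β=3, v≡1 (mod 13); (3|13)=+1, (1|13)=+1; sign (−1)^0·+1^3·+1^2 = +1.
(a,b)_5: α=0, u≡2; β=6, v≡3 (mod 5); (2|5)=-1, (3|5)=-1; sign (−1)^0·-1^6·-1^0 = +1.
(a,b)_7: α=1, u≡1; β=0, v≡4 (mod 7); (1|7)=+1, (4|7)=+1; sign (−1)^0·+1^0·+1^1 = +1.
|Ram(-6783, -13)| = 2, even; anisotropic at {3, ∞}.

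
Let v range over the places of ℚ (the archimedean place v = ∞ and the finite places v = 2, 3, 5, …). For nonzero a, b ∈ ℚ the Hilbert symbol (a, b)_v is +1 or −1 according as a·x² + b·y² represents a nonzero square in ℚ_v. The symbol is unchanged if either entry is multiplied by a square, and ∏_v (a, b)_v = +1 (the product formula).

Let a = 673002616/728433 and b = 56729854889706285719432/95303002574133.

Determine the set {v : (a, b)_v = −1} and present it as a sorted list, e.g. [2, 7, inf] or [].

(a, b) ≡ (4862, 2346) mod (ℚ^×)²; places V = {2, 3, 7, 11, 13, 17, 23, 59, ∞}.
(a,b)_3: α=-4, u≡2; β=-13, v≡2 (mod 3); (2|3)=-1, (2|3)=-1; sign (−1)^0·-1^-13·-1^-4 = -1.
(a,b)_17: α=-1, u≡6; β=-3, v≡8 (mod 17); (6|17)=-1, (8|17)=+1; sign (−1)^0·-1^-3·+1^-1 = -1.
(a,b)_11: α=1, u≡6; β=4, v≡4 (mod 11); (6|11)=-1, (4|11)=+1; sign (−1)^0·-1^4·+1^1 = +1.
(a,b)_∞: sgn(4862)=+, sgn(2346)=+, so +1.
(a,b)_7: α=0, u≡1; β=2, v≡4 (mod 7); (1|7)=+1, (4|7)=+1; sign (−1)^0·+1^2·+1^0 = +1.
(a,b)_2: α=3, β=3; u≡7, v≡5 (mod 8); ε(u)ε(v)=1·0, αω(v)=3·1, βω(u)=3·0; sum ≡ 1  ⇒  -1.
(a,b)_13: α=3, u≡12; β=8, v≡5 (mod 13); (12|13)=+1, (5|13)=-1; sign (−1)^0·+1^8·-1^3 = -1.
(a,b)_23: α=-2, u≡13; β=-3, v≡7 (mod 23); (13|23)=+1, (7|23)=-1; sign (−1)^0·+1^-3·-1^-2 = +1.
(a,b)_59: α=2, u≡40; β=4, v≡51 (mod 59); (40|59)=-1, (51|59)=+1; sign (−1)^0·-1^4·+1^2 = +1.
Ram(4862, 2346) = {2, 3, 13, 17}; no ℚ_2-point on the conic.

[2, 3, 13, 17]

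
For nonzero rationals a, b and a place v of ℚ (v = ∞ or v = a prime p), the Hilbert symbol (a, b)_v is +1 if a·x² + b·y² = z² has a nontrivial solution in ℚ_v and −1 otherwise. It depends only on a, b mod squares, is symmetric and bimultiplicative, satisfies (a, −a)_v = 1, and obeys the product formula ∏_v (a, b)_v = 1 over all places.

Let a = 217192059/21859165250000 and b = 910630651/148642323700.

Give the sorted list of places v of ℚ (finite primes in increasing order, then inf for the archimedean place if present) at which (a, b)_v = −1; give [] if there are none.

[2, 19]

Mod squares: a ≡ 4199, b ≡ 247. Check v ∈ {∞, 2, 3, 5, 7, 13, 17, 19, 23, 37, 43}.
v=2: v_2(a)=-4, v_2(b)=-2; units ≡ 7, 7 (mod 8); ε·ε+αω+βω = 1·1+-4·0+-2·0 ≡ 1  ⇒  (a,b)_2 = -1.
v=23: a=23^2·(≡9), b=23^2·(≡15) mod 23; (9|23)=+1, (15|23)=-1; (−1)^{2·2·11}·(+1)^2·(-1)^2 = +1.
v=7: a=7^4·(≡5), b=7^2·(≡2) mod 7; (5|7)=-1, (2|7)=+1; (−1)^{4·2·3}·(-1)^2·(+1)^4 = +1.
v=3: a=3^2·(≡2), b=3^0·(≡1) mod 3; (2|3)=-1, (1|3)=+1; (−1)^{2·0·1}·(-1)^0·(+1)^2 = +1.
v=∞: 4199 > 0 and 247 > 0  ⇒  (a,b)_∞ = +1.
v=19: a=19^1·(≡18), b=19^1·(≡13) mod 19; (18|19)=-1, (13|19)=-1; (−1)^{1·1·9}·(-1)^1·(-1)^1 = -1.
v=43: a=43^0·(≡2), b=43^2·(≡18) mod 43; (2|43)=-1, (18|43)=-1; (−1)^{0·2·21}·(-1)^2·(-1)^0 = +1.
v=5: a=5^-6·(≡4), b=5^-2·(≡2) mod 5; (4|5)=+1, (2|5)=-1; (−1)^{-6·-2·2}·(+1)^-2·(-1)^-6 = +1.
v=13: a=13^-1·(≡7), b=13^-1·(≡5) mod 13; (7|13)=-1, (5|13)=-1; (−1)^{-1·-1·6}·(-1)^-1·(-1)^-1 = +1.
v=37: a=37^-2·(≡19), b=37^-2·(≡10) mod 37; (19|37)=-1, (10|37)=+1; (−1)^{-2·-2·18}·(-1)^-2·(+1)^-2 = +1.
v=17: a=17^-3·(≡2), b=17^-4·(≡8) mod 17; (2|17)=+1, (8|17)=+1; (−1)^{-3·-4·8}·(+1)^-4·(+1)^-3 = +1.
(4199, 247 / ℚ) ramifies at {2, 19}: a division algebra.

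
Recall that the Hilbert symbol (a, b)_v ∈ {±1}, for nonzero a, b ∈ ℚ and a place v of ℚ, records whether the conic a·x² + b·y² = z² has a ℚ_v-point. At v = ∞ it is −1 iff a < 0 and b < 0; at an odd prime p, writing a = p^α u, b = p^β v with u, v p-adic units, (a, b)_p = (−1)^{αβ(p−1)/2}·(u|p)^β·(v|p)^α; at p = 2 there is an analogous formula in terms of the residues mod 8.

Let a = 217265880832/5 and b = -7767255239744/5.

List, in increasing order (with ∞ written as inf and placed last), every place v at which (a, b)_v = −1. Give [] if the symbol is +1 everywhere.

[2, 5, 7, 11]

(a, b) ≡ (35, -5005) mod (ℚ^×)²; places V = {2, 5, 7, 11, 13, ∞}.
(a,b)_7: α=3, u≡6; β=3, v≡6 (mod 7); (6|7)=-1, (6|7)=-1; sign (−1)^1·-1^3·-1^3 = -1.
(a,b)_5: α=-1, u≡2; β=-1, v≡1 (mod 5); (2|5)=-1, (1|5)=+1; sign (−1)^0·-1^-1·+1^-1 = -1.
(a,b)_11: α=4, u≡7; β=5, v≡2 (mod 11); (7|11)=-1, (2|11)=-1; sign (−1)^0·-1^5·-1^4 = -1.
(a,b)_∞: sgn(35)=+, sgn(-5005)=−, so +1.
(a,b)_13: α=2, u≡1; β=3, v≡7 (mod 13); (1|13)=+1, (7|13)=-1; sign (−1)^0·+1^3·-1^2 = +1.
(a,b)_2: α=8, β=6; u≡3, v≡3 (mod 8); ε(u)ε(v)=1·1, αω(v)=8·1, βω(u)=6·1; sum ≡ 1  ⇒  -1.
|Ram(35, -5005)| = 4, even; anisotropic at {2, 5, 7, 11}.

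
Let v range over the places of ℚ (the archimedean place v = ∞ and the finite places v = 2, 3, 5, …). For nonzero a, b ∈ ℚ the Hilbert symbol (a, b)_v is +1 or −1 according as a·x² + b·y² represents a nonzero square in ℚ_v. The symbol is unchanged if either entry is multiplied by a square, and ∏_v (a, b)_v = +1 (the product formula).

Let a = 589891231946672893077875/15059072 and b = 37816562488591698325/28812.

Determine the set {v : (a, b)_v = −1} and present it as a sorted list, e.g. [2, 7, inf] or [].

[2, 19, 23, 29]

Mod squares: a ≡ 3928630, b ≡ 62031. Check v ∈ {∞, 2, 3, 5, 7, 19, 23, 29, 31, 43}.
v=43: a=43^0·(≡35), b=43^2·(≡23) mod 43; (35|43)=+1, (23|43)=+1; (−1)^{0·2·21}·(+1)^2·(+1)^0 = +1.
v=∞: 3928630 > 0 and 62031 > 0  ⇒  (a,b)_∞ = +1.
v=5: a=5^3·(≡4), b=5^2·(≡4) mod 5; (4|5)=+1, (4|5)=+1; (−1)^{3·2·2}·(+1)^2·(+1)^3 = +1.
v=2: v_2(a)=-7, v_2(b)=-2; units ≡ 3, 7 (mod 8); ε·ε+αω+βω = 1·1+-7·0+-2·1 ≡ 1  ⇒  (a,b)_2 = -1.
v=23: a=23^1·(≡6), b=23^1·(≡1) mod 23; (6|23)=+1, (1|23)=+1; (−1)^{1·1·11}·(+1)^1·(+1)^1 = -1.
v=3: a=3^0·(≡1), b=3^-1·(≡1) mod 3; (1|3)=+1, (1|3)=+1; (−1)^{0·-1·1}·(+1)^-1·(+1)^0 = +1.
v=29: a=29^5·(≡3), b=29^3·(≡6) mod 29; (3|29)=-1, (6|29)=+1; (−1)^{5·3·14}·(-1)^3·(+1)^5 = -1.
v=31: a=31^1·(≡8), b=31^1·(≡6) mod 31; (8|31)=+1, (6|31)=-1; (−1)^{1·1·15}·(+1)^1·(-1)^1 = +1.
v=19: a=19^9·(≡10), b=19^6·(≡8) mod 19; (10|19)=-1, (8|19)=-1; (−1)^{9·6·9}·(-1)^6·(-1)^9 = -1.
v=7: a=7^-6·(≡3), b=7^-4·(≡2) mod 7; (3|7)=-1, (2|7)=+1; (−1)^{-6·-4·3}·(-1)^-4·(+1)^-6 = +1.
Ram(3928630, 62031) = {2, 19, 23, 29}; no ℚ_2-point on the conic.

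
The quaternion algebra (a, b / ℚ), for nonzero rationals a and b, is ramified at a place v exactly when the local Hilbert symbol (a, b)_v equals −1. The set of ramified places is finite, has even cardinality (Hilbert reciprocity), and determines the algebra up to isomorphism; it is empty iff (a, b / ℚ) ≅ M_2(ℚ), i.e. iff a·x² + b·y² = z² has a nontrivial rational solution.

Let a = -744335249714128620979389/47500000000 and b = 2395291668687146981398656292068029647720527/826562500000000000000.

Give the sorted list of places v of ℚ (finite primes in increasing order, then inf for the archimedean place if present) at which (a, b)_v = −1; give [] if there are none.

[19, 29]

Mod squares: a ≡ -234479, b ≡ 3567. Check v ∈ {∞, 2, 3, 5, 7, 17, 19, 23, 29, 41, 43}.
v=19: a=19^-1·(≡7), b=19^2·(≡8) mod 19; (7|19)=+1, (8|19)=-1; (−1)^{-1·2·9}·(+1)^2·(-1)^-1 = -1.
v=41: a=41^1·(≡1), b=41^1·(≡31) mod 41; (1|41)=+1, (31|41)=+1; (−1)^{1·1·20}·(+1)^1·(+1)^1 = +1.
v=∞: -234479 < 0 and 3567 > 0  ⇒  (a,b)_∞ = +1.
v=5: a=5^-10·(≡4), b=5^-20·(≡2) mod 5; (4|5)=+1, (2|5)=-1; (−1)^{-10·-20·2}·(+1)^-20·(-1)^-10 = +1.
v=3: a=3^16·(≡1), b=3^27·(≡1) mod 3; (1|3)=+1, (1|3)=+1; (−1)^{16·27·1}·(+1)^27·(+1)^16 = +1.
v=43: a=43^1·(≡33), b=43^2·(≡13) mod 43; (33|43)=-1, (13|43)=+1; (−1)^{1·2·21}·(-1)^2·(+1)^1 = +1.
v=17: a=17^2·(≡9), b=17^2·(≡12) mod 17; (9|17)=+1, (12|17)=-1; (−1)^{2·2·8}·(+1)^2·(-1)^2 = +1.
v=29: a=29^2·(≡15), b=29^3·(≡6) mod 29; (15|29)=-1, (6|29)=+1; (−1)^{2·3·14}·(-1)^3·(+1)^2 = -1.
v=2: v_2(a)=-8, v_2(b)=-14; units ≡ 1, 7 (mod 8); ε·ε+αω+βω = 0·1+-8·0+-14·0 ≡ 0  ⇒  (a,b)_2 = +1.
v=7: a=7^9·(≡3), b=7^18·(≡1) mod 7; (3|7)=-1, (1|7)=+1; (−1)^{9·18·3}·(-1)^18·(+1)^9 = +1.
v=23: a=23^0·(≡2), b=23^-2·(≡9) mod 23; (2|23)=+1, (9|23)=+1; (−1)^{0·-2·11}·(+1)^-2·(+1)^0 = +1.
|Ram(-234479, 3567)| = 2, even; anisotropic at {19, 29}.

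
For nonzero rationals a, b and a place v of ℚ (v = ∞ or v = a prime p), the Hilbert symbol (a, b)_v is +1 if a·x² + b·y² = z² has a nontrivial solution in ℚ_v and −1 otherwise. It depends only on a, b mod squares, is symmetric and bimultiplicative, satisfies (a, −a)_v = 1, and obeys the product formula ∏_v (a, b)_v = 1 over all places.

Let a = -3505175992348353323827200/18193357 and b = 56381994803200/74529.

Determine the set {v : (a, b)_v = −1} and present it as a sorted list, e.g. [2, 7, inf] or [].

[17, 23]

(a, b) ≡ (-19734, 8602) mod (ℚ^×)²; places V = {2, 3, 5, 7, 11, 13, 17, 23, ∞}.
(a,b)_3: α=3, u≡1; β=-2, v≡1 (mod 3); (1|3)=+1, (1|3)=+1; sign (−1)^0·+1^-2·+1^3 = +1.
(a,b)_17: α=2, u≡14; β=1, v≡9 (mod 17); (14|17)=-1, (9|17)=+1; sign (−1)^0·-1^1·+1^2 = -1.
(a,b)_2: α=15, β=13; u≡5, v≡5 (mod 8); ε(u)ε(v)=0·0, αω(v)=15·1, βω(u)=13·1; sum ≡ 0  ⇒  +1.
(a,b)_5: α=2, u≡1; β=2, v≡2 (mod 5); (1|5)=+1, (2|5)=-1; sign (−1)^0·+1^2·-1^2 = +1.
(a,b)_13: α=-5, u≡12; β=-2, v≡12 (mod 13); (12|13)=+1, (12|13)=+1; sign (−1)^0·+1^-2·+1^-5 = +1.
(a,b)_7: α=-2, u≡3; β=-2, v≡5 (mod 7); (3|7)=-1, (5|7)=-1; sign (−1)^0·-1^-2·-1^-2 = +1.
(a,b)_11: α=5, u≡2; β=3, v≡3 (mod 11); (2|11)=-1, (3|11)=+1; sign (−1)^1·-1^3·+1^5 = +1.
(a,b)_23: α=7, u≡12; β=3, v≡16 (mod 23); (12|23)=+1, (16|23)=+1; sign (−1)^1·+1^3·+1^7 = -1.
(a,b)_∞: sgn(-19734)=−, sgn(8602)=+, so +1.
|Ram(-19734, 8602)| = 2, even; anisotropic at {17, 23}.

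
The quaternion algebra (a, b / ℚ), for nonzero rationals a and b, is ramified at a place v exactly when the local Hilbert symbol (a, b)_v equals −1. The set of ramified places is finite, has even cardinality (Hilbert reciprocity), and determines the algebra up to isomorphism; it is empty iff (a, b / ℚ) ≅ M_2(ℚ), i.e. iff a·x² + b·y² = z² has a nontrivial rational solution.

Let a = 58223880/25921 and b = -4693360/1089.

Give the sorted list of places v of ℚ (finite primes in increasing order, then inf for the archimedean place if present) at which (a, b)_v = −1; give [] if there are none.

Mod squares: a ≡ 9570, b ≡ -1015. Check v ∈ {∞, 2, 3, 5, 7, 11, 13, 17, 23, 29}.
v=∞: 9570 > 0 and -1015 < 0  ⇒  (a,b)_∞ = +1.
v=2: v_2(a)=3, v_2(b)=4; units ≡ 1, 1 (mod 8); ε·ε+αω+βω = 0·0+3·0+4·0 ≡ 0  ⇒  (a,b)_2 = +1.
v=29: a=29^1·(≡19), b=29^1·(≡6) mod 29; (19|29)=-1, (6|29)=+1; (−1)^{1·1·14}·(-1)^1·(+1)^1 = -1.
v=3: a=3^3·(≡1), b=3^-2·(≡2) mod 3; (1|3)=+1, (2|3)=-1; (−1)^{3·-2·1}·(+1)^-2·(-1)^3 = -1.
v=13: a=13^2·(≡6), b=13^0·(≡3) mod 13; (6|13)=-1, (3|13)=+1; (−1)^{2·0·6}·(-1)^0·(+1)^2 = +1.
v=7: a=7^-2·(≡2), b=7^1·(≡2) mod 7; (2|7)=+1, (2|7)=+1; (−1)^{-2·1·3}·(+1)^1·(+1)^-2 = +1.
v=5: a=5^1·(≡1), b=5^1·(≡2) mod 5; (1|5)=+1, (2|5)=-1; (−1)^{1·1·2}·(+1)^1·(-1)^1 = -1.
v=17: a=17^0·(≡8), b=17^2·(≡12) mod 17; (8|17)=+1, (12|17)=-1; (−1)^{0·2·8}·(+1)^2·(-1)^0 = +1.
v=11: a=11^1·(≡9), b=11^-2·(≡6) mod 11; (9|11)=+1, (6|11)=-1; (−1)^{1·-2·5}·(+1)^-2·(-1)^1 = -1.
v=23: a=23^-2·(≡8), b=23^0·(≡14) mod 23; (8|23)=+1, (14|23)=-1; (−1)^{-2·0·11}·(+1)^0·(-1)^-2 = +1.
(9570, -1015 / ℚ) ramifies at {3, 5, 11, 29}: a division algebra.

[3, 5, 11, 29]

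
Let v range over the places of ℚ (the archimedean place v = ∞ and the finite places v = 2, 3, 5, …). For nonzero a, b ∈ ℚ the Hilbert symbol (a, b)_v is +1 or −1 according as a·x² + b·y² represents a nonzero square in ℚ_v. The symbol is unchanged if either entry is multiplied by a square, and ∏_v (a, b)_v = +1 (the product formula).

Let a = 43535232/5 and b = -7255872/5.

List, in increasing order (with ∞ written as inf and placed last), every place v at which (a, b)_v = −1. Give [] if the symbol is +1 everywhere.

[2, 3, 13, 17]

(a, b) ≡ (41990, -62985) mod (ℚ^×)²; places V = {2, 3, 5, 13, 17, 19, ∞}.
(a,b)_2: α=7, β=6; u≡3, v≡7 (mod 8); ε(u)ε(v)=1·1, αω(v)=7·0, βω(u)=6·1; sum ≡ 1  ⇒  -1.
(a,b)_5: α=-1, u≡2; β=-1, v≡3 (mod 5); (2|5)=-1, (3|5)=-1; sign (−1)^0·-1^-1·-1^-1 = +1.
(a,b)_19: α=1, u≡16; β=1, v≡10 (mod 19); (16|19)=+1, (10|19)=-1; sign (−1)^1·+1^1·-1^1 = +1.
(a,b)_3: α=4, u≡2; β=3, v≡2 (mod 3); (2|3)=-1, (2|3)=-1; sign (−1)^0·-1^3·-1^4 = -1.
(a,b)_13: α=1, u≡5; β=1, v≡10 (mod 13); (5|13)=-1, (10|13)=+1; sign (−1)^0·-1^1·+1^1 = -1.
(a,b)_∞: sgn(41990)=+, sgn(-62985)=−, so +1.
(a,b)_17: α=1, u≡10; β=1, v≡4 (mod 17); (10|17)=-1, (4|17)=+1; sign (−1)^0·-1^1·+1^1 = -1.
Ram(41990, -62985) = {2, 3, 13, 17}; no ℚ_2-point on the conic.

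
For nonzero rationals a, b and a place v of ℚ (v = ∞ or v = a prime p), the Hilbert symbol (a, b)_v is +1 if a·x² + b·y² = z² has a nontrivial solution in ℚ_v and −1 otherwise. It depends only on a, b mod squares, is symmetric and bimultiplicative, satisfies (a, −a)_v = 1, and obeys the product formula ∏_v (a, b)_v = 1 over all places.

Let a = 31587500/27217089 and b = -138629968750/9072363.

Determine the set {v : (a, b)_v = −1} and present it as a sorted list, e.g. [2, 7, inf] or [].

Mod squares: a ≡ 35, b ≡ -15834. Check v ∈ {∞, 2, 3, 5, 7, 13, 19, 29, 37, 41, 47}.
v=13: a=13^0·(≡3), b=13^1·(≡12) mod 13; (3|13)=+1, (12|13)=+1; (−1)^{0·1·6}·(+1)^1·(+1)^0 = +1.
v=29: a=29^0·(≡23), b=29^1·(≡13) mod 29; (23|29)=+1, (13|29)=+1; (−1)^{0·1·14}·(+1)^1·(+1)^0 = +1.
v=7: a=7^1·(≡5), b=7^1·(≡5) mod 7; (5|7)=-1, (5|7)=-1; (−1)^{1·1·3}·(-1)^1·(-1)^1 = -1.
v=2: v_2(a)=2, v_2(b)=1; units ≡ 3, 3 (mod 8); ε·ε+αω+βω = 1·1+2·1+1·1 ≡ 0  ⇒  (a,b)_2 = +1.
v=5: a=5^5·(≡2), b=5^6·(≡4) mod 5; (2|5)=-1, (4|5)=+1; (−1)^{5·6·2}·(-1)^6·(+1)^5 = +1.
v=19: a=19^2·(≡17), b=19^0·(≡13) mod 19; (17|19)=+1, (13|19)=-1; (−1)^{2·0·9}·(+1)^0·(-1)^2 = +1.
v=47: a=47^-2·(≡30), b=47^-2·(≡23) mod 47; (30|47)=-1, (23|47)=-1; (−1)^{-2·-2·23}·(-1)^-2·(-1)^-2 = +1.
v=∞: 35 > 0 and -15834 < 0  ⇒  (a,b)_∞ = +1.
v=41: a=41^0·(≡11), b=41^2·(≡21) mod 41; (11|41)=-1, (21|41)=+1; (−1)^{0·2·20}·(-1)^2·(+1)^0 = +1.
v=3: a=3^-2·(≡2), b=3^-1·(≡2) mod 3; (2|3)=-1, (2|3)=-1; (−1)^{-2·-1·1}·(-1)^-1·(-1)^-2 = -1.
v=37: a=37^-2·(≡13), b=37^-2·(≡17) mod 37; (13|37)=-1, (17|37)=-1; (−1)^{-2·-2·18}·(-1)^-2·(-1)^-2 = +1.
(35, -15834 / ℚ) ramifies at {3, 7}: a division algebra.

[3, 7]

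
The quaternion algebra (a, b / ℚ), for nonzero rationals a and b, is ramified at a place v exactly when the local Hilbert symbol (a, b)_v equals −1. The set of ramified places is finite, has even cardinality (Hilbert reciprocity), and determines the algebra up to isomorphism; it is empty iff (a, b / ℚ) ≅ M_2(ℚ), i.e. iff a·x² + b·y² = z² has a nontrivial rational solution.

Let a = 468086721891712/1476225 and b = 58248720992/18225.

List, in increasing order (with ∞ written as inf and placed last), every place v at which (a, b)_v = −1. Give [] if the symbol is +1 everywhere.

[2, 41]

Mod squares: a ≡ 22, b ≡ 902. Check v ∈ {∞, 2, 3, 5, 7, 11, 41}.
v=∞: 22 > 0 and 902 > 0  ⇒  (a,b)_∞ = +1.
v=7: a=7^6·(≡4), b=7^4·(≡3) mod 7; (4|7)=+1, (3|7)=-1; (−1)^{6·4·3}·(+1)^4·(-1)^6 = +1.
v=5: a=5^-2·(≡3), b=5^-2·(≡3) mod 5; (3|5)=-1, (3|5)=-1; (−1)^{-2·-2·2}·(-1)^-2·(-1)^-2 = +1.
v=11: a=11^1·(≡8), b=11^1·(≡9) mod 11; (8|11)=-1, (9|11)=+1; (−1)^{1·1·5}·(-1)^1·(+1)^1 = +1.
v=41: a=41^4·(≡14), b=41^3·(≡38) mod 41; (14|41)=-1, (38|41)=-1; (−1)^{4·3·20}·(-1)^3·(-1)^4 = -1.
v=3: a=3^-10·(≡1), b=3^-6·(≡2) mod 3; (1|3)=+1, (2|3)=-1; (−1)^{-10·-6·1}·(+1)^-6·(-1)^-10 = +1.
v=2: v_2(a)=7, v_2(b)=5; units ≡ 3, 3 (mod 8); ε·ε+αω+βω = 1·1+7·1+5·1 ≡ 1  ⇒  (a,b)_2 = -1.
(22, 902 / ℚ) ramifies at {2, 41}: a division algebra.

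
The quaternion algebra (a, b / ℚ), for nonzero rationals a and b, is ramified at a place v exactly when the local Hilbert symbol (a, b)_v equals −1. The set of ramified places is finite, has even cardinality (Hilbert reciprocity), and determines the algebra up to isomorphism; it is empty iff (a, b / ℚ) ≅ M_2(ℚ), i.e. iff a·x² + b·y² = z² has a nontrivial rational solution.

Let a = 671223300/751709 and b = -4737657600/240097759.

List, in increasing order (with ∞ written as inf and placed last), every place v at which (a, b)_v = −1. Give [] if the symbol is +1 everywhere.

[3, 11, 13, 29, 31, 37]

Mod squares: a ≡ 957, b ≡ -283309. Check v ∈ {∞, 2, 3, 5, 7, 11, 13, 19, 23, 29, 31, 37, 41}.
v=∞: 957 > 0 and -283309 < 0  ⇒  (a,b)_∞ = +1.
v=2: v_2(a)=2, v_2(b)=8; units ≡ 5, 3 (mod 8); ε·ε+αω+βω = 0·1+2·1+8·1 ≡ 0  ⇒  (a,b)_2 = +1.
v=23: a=23^-2·(≡15), b=23^-2·(≡21) mod 23; (15|23)=-1, (21|23)=-1; (−1)^{-2·-2·11}·(-1)^-2·(-1)^-2 = +1.
v=11: a=11^3·(≡8), b=11^-4·(≡8) mod 11; (8|11)=-1, (8|11)=-1; (−1)^{3·-4·5}·(-1)^-4·(-1)^3 = -1.
v=7: a=7^-2·(≡5), b=7^0·(≡4) mod 7; (5|7)=-1, (4|7)=+1; (−1)^{-2·0·3}·(-1)^0·(+1)^-2 = +1.
v=29: a=29^-1·(≡23), b=29^0·(≡8) mod 29; (23|29)=+1, (8|29)=-1; (−1)^{-1·0·14}·(+1)^0·(-1)^-1 = -1.
v=19: a=19^0·(≡16), b=19^1·(≡11) mod 19; (16|19)=+1, (11|19)=+1; (−1)^{0·1·9}·(+1)^1·(+1)^0 = +1.
v=31: a=31^0·(≡17), b=31^-1·(≡6) mod 31; (17|31)=-1, (6|31)=-1; (−1)^{0·-1·15}·(-1)^-1·(-1)^0 = -1.
v=37: a=37^0·(≡18), b=37^1·(≡6) mod 37; (18|37)=-1, (6|37)=-1; (−1)^{0·1·18}·(-1)^1·(-1)^0 = -1.
v=3: a=3^1·(≡1), b=3^4·(≡2) mod 3; (1|3)=+1, (2|3)=-1; (−1)^{1·4·1}·(+1)^4·(-1)^1 = -1.
v=13: a=13^0·(≡2), b=13^1·(≡8) mod 13; (2|13)=-1, (8|13)=-1; (−1)^{0·1·6}·(-1)^1·(-1)^0 = -1.
v=41: a=41^2·(≡11), b=41^0·(≡4) mod 41; (11|41)=-1, (4|41)=+1; (−1)^{2·0·20}·(-1)^0·(+1)^2 = +1.
v=5: a=5^2·(≡3), b=5^2·(≡4) mod 5; (3|5)=-1, (4|5)=+1; (−1)^{2·2·2}·(-1)^2·(+1)^2 = +1.
|Ram(957, -283309)| = 6, even; anisotropic at {3, 11, 13, 29, 31, 37}.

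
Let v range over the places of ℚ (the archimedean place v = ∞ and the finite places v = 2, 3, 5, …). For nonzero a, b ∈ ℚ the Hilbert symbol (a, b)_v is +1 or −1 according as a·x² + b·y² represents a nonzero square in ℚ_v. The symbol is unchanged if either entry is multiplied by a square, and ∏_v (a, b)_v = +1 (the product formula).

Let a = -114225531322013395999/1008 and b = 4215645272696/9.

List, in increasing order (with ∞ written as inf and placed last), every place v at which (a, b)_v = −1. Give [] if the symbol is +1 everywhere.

[2, 11]

Mod squares: a ≡ -17017, b ≡ 494. Check v ∈ {∞, 2, 3, 7, 11, 13, 17, 19}.
v=13: a=13^5·(≡3), b=13^3·(≡3) mod 13; (3|13)=+1, (3|13)=+1; (−1)^{5·3·6}·(+1)^3·(+1)^5 = +1.
v=3: a=3^-2·(≡2), b=3^-2·(≡2) mod 3; (2|3)=-1, (2|3)=-1; (−1)^{-2·-2·1}·(-1)^-2·(-1)^-2 = +1.
v=2: v_2(a)=-4, v_2(b)=3; units ≡ 7, 7 (mod 8); ε·ε+αω+βω = 1·1+-4·0+3·0 ≡ 1  ⇒  (a,b)_2 = -1.
v=7: a=7^-1·(≡5), b=7^0·(≡2) mod 7; (5|7)=-1, (2|7)=+1; (−1)^{-1·0·3}·(-1)^0·(+1)^-1 = +1.
v=11: a=11^3·(≡3), b=11^2·(≡7) mod 11; (3|11)=+1, (7|11)=-1; (−1)^{3·2·5}·(+1)^2·(-1)^3 = -1.
v=17: a=17^3·(≡1), b=17^2·(≡4) mod 17; (1|17)=+1, (4|17)=+1; (−1)^{3·2·8}·(+1)^2·(+1)^3 = +1.
v=∞: -17017 < 0 and 494 > 0  ⇒  (a,b)_∞ = +1.
v=19: a=19^6·(≡17), b=19^3·(≡1) mod 19; (17|19)=+1, (1|19)=+1; (−1)^{6·3·9}·(+1)^3·(+1)^6 = +1.
(-17017, 494 / ℚ) ramifies at {2, 11}: a division algebra.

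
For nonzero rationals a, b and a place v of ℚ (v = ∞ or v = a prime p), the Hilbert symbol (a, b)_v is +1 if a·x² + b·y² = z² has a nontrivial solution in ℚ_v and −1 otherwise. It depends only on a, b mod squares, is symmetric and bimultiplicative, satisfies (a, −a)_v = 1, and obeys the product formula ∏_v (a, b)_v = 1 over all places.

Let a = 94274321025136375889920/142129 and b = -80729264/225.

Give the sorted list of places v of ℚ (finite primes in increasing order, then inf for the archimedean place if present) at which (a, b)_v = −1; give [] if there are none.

Mod squares: a ≡ 15295, b ≡ -851. Check v ∈ {∞, 2, 3, 5, 7, 11, 13, 19, 23, 29, 37}.
v=2: v_2(a)=20, v_2(b)=4; units ≡ 7, 5 (mod 8); ε·ε+αω+βω = 1·0+20·1+4·0 ≡ 0  ⇒  (a,b)_2 = +1.
v=23: a=23^3·(≡7), b=23^1·(≡6) mod 23; (7|23)=-1, (6|23)=+1; (−1)^{3·1·11}·(-1)^1·(+1)^3 = +1.
v=3: a=3^0·(≡1), b=3^-2·(≡1) mod 3; (1|3)=+1, (1|3)=+1; (−1)^{0·-2·1}·(+1)^-2·(+1)^0 = +1.
v=19: a=19^1·(≡16), b=19^0·(≡4) mod 19; (16|19)=+1, (4|19)=+1; (−1)^{1·0·9}·(+1)^0·(+1)^1 = +1.
v=7: a=7^3·(≡1), b=7^2·(≡5) mod 7; (1|7)=+1, (5|7)=-1; (−1)^{3·2·3}·(+1)^2·(-1)^3 = -1.
v=13: a=13^-2·(≡7), b=13^0·(≡2) mod 13; (7|13)=-1, (2|13)=-1; (−1)^{-2·0·6}·(-1)^0·(-1)^-2 = +1.
v=5: a=5^1·(≡1), b=5^-2·(≡4) mod 5; (1|5)=+1, (4|5)=+1; (−1)^{1·-2·2}·(+1)^-2·(+1)^1 = +1.
v=∞: 15295 > 0 and -851 < 0  ⇒  (a,b)_∞ = +1.
v=11: a=11^2·(≡1), b=11^2·(≡2) mod 11; (1|11)=+1, (2|11)=-1; (−1)^{2·2·5}·(+1)^2·(-1)^2 = +1.
v=29: a=29^-2·(≡3), b=29^0·(≡3) mod 29; (3|29)=-1, (3|29)=-1; (−1)^{-2·0·14}·(-1)^0·(-1)^-2 = +1.
v=37: a=37^4·(≡19), b=37^1·(≡6) mod 37; (19|37)=-1, (6|37)=-1; (−1)^{4·1·18}·(-1)^1·(-1)^4 = -1.
(15295, -851 / ℚ) ramifies at {7, 37}: a division algebra.

[7, 37]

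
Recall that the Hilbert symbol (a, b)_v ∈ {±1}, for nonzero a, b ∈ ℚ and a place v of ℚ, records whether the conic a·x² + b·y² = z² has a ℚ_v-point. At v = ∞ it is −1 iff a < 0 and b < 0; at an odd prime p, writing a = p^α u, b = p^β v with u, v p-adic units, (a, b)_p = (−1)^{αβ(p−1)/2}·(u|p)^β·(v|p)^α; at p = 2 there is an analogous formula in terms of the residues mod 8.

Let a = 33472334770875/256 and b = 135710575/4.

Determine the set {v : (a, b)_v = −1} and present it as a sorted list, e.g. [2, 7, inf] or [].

[2, 5]

(a, b) ≡ (3315, 44863) mod (ℚ^×)²; places V = {2, 3, 5, 7, 11, 13, 17, 29, ∞}.
(a,b)_17: α=1, u≡15; β=1, v≡16 (mod 17); (15|17)=+1, (16|17)=+1; sign (−1)^0·+1^1·+1^1 = +1.
(a,b)_2: α=-8, β=-2; u≡3, v≡7 (mod 8); ε(u)ε(v)=1·1, αω(v)=-8·0, βω(u)=-2·1; sum ≡ 1  ⇒  -1.
(a,b)_5: α=3, u≡2; β=2, v≡2 (mod 5); (2|5)=-1, (2|5)=-1; sign (−1)^0·-1^2·-1^3 = -1.
(a,b)_29: α=2, u≡1; β=1, v≡8 (mod 29); (1|29)=+1, (8|29)=-1; sign (−1)^0·+1^1·-1^2 = +1.
(a,b)_13: α=1, u≡2; β=1, v≡7 (mod 13); (2|13)=-1, (7|13)=-1; sign (−1)^0·-1^1·-1^1 = +1.
(a,b)_∞: sgn(3315)=+, sgn(44863)=+, so +1.
(a,b)_7: α=2, u≡4; β=1, v≡1 (mod 7); (4|7)=+1, (1|7)=+1; sign (−1)^0·+1^1·+1^2 = +1.
(a,b)_11: α=2, u≡4; β=2, v≡1 (mod 11); (4|11)=+1, (1|11)=+1; sign (−1)^0·+1^2·+1^2 = +1.
(a,b)_3: α=5, u≡1; β=0, v≡1 (mod 3); (1|3)=+1, (1|3)=+1; sign (−1)^0·+1^0·+1^5 = +1.
(3315, 44863 / ℚ) ramifies at {2, 5}: a division algebra.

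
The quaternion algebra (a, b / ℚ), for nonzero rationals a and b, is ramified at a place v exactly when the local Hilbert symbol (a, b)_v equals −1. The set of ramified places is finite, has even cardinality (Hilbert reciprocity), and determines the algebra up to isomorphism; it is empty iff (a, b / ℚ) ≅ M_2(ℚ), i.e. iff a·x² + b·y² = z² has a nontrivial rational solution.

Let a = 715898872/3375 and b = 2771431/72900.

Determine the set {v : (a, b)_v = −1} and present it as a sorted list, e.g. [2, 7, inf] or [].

[19, 29]

(a, b) ≡ (16530, 31) mod (ℚ^×)²; places V = {2, 3, 5, 13, 19, 23, 29, 31, ∞}.
(a,b)_5: α=-3, u≡1; β=-2, v≡1 (mod 5); (1|5)=+1, (1|5)=+1; sign (−1)^0·+1^-2·+1^-3 = +1.
(a,b)_13: α=2, u≡8; β=2, v≡5 (mod 13); (8|13)=-1, (5|13)=-1; sign (−1)^0·-1^2·-1^2 = +1.
(a,b)_2: α=3, β=-2; u≡1, v≡7 (mod 8); ε(u)ε(v)=0·1, αω(v)=3·0, βω(u)=-2·0; sum ≡ 0  ⇒  +1.
(a,b)_29: α=1, u≡11; β=0, v≡2 (mod 29); (11|29)=-1, (2|29)=-1; sign (−1)^0·-1^0·-1^1 = -1.
(a,b)_31: α=2, u≡10; β=1, v≡8 (mod 31); (10|31)=+1, (8|31)=+1; sign (−1)^0·+1^1·+1^2 = +1.
(a,b)_3: α=-3, u≡2; β=-6, v≡1 (mod 3); (2|3)=-1, (1|3)=+1; sign (−1)^0·-1^-6·+1^-3 = +1.
(a,b)_∞: sgn(16530)=+, sgn(31)=+, so +1.
(a,b)_19: α=1, u≡18; β=0, v≡14 (mod 19); (18|19)=-1, (14|19)=-1; sign (−1)^0·-1^0·-1^1 = -1.
(a,b)_23: α=0, u≡8; β=2, v≡12 (mod 23); (8|23)=+1, (12|23)=+1; sign (−1)^0·+1^2·+1^0 = +1.
|Ram(16530, 31)| = 2, even; anisotropic at {19, 29}.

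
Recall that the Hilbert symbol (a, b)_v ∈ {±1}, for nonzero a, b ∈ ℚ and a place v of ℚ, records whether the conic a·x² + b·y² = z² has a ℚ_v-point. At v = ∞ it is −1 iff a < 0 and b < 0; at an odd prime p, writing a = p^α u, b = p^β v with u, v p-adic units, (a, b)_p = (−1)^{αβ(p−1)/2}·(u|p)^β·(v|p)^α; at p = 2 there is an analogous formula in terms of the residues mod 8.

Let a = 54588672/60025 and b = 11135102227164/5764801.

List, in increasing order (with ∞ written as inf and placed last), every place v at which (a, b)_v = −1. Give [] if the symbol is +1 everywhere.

(a, b) ≡ (23693, 551) mod (ℚ^×)²; places V = {2, 3, 5, 7, 19, 29, 43, ∞}.
(a,b)_5: α=-2, u≡2; β=0, v≡4 (mod 5); (2|5)=-1, (4|5)=+1; sign (−1)^0·-1^0·+1^-2 = +1.
(a,b)_29: α=1, u≡16; β=3, v≡11 (mod 29); (16|29)=+1, (11|29)=-1; sign (−1)^0·+1^3·-1^1 = -1.
(a,b)_∞: sgn(23693)=+, sgn(551)=+, so +1.
(a,b)_2: α=8, β=2; u≡5, v≡7 (mod 8); ε(u)ε(v)=0·1, αω(v)=8·0, βω(u)=2·1; sum ≡ 0  ⇒  +1.
(a,b)_43: α=1, u≡38; β=2, v≡24 (mod 43); (38|43)=+1, (24|43)=+1; sign (−1)^0·+1^2·+1^1 = +1.
(a,b)_19: α=1, u≡15; β=3, v≡18 (mod 19); (15|19)=-1, (18|19)=-1; sign (−1)^1·-1^3·-1^1 = -1.
(a,b)_3: α=2, u≡2; β=2, v≡2 (mod 3); (2|3)=-1, (2|3)=-1; sign (−1)^0·-1^2·-1^2 = +1.
(a,b)_7: α=-4, u≡3; β=-8, v≡6 (mod 7); (3|7)=-1, (6|7)=-1; sign (−1)^0·-1^-8·-1^-4 = +1.
(23693, 551 / ℚ) ramifies at {19, 29}: a division algebra.

[19, 29]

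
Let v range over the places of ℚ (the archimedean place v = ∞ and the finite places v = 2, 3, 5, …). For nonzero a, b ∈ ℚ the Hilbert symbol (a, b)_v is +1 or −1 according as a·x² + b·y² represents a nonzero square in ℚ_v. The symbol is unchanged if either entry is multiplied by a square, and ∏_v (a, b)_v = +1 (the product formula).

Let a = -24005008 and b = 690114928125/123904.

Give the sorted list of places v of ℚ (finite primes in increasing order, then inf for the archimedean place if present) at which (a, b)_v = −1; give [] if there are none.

Mod squares: a ≡ -1500313, b ≡ 459885. Check v ∈ {∞, 2, 3, 5, 7, 11, 23, 31, 37, 41, 43}.
v=43: a=43^1·(≡13), b=43^1·(≡6) mod 43; (13|43)=+1, (6|43)=+1; (−1)^{1·1·21}·(+1)^1·(+1)^1 = -1.
v=∞: -1500313 < 0 and 459885 > 0  ⇒  (a,b)_∞ = +1.
v=23: a=23^1·(≡21), b=23^1·(≡4) mod 23; (21|23)=-1, (4|23)=+1; (−1)^{1·1·11}·(-1)^1·(+1)^1 = +1.
v=41: a=41^1·(≡33), b=41^0·(≡14) mod 41; (33|41)=+1, (14|41)=-1; (−1)^{1·0·20}·(+1)^0·(-1)^1 = -1.
v=31: a=31^0·(≡28), b=31^1·(≡27) mod 31; (28|31)=+1, (27|31)=-1; (−1)^{0·1·15}·(+1)^1·(-1)^0 = +1.
v=5: a=5^0·(≡2), b=5^5·(≡3) mod 5; (2|5)=-1, (3|5)=-1; (−1)^{0·5·2}·(-1)^5·(-1)^0 = -1.
v=11: a=11^0·(≡6), b=11^-2·(≡7) mod 11; (6|11)=-1, (7|11)=-1; (−1)^{0·-2·5}·(-1)^-2·(-1)^0 = +1.
v=7: a=7^0·(≡1), b=7^4·(≡3) mod 7; (1|7)=+1, (3|7)=-1; (−1)^{0·4·3}·(+1)^4·(-1)^0 = +1.
v=37: a=37^1·(≡11), b=37^0·(≡28) mod 37; (11|37)=+1, (28|37)=+1; (−1)^{1·0·18}·(+1)^0·(+1)^1 = +1.
v=3: a=3^0·(≡2), b=3^1·(≡1) mod 3; (2|3)=-1, (1|3)=+1; (−1)^{0·1·1}·(-1)^1·(+1)^0 = -1.
v=2: v_2(a)=4, v_2(b)=-10; units ≡ 7, 5 (mod 8); ε·ε+αω+βω = 1·0+4·1+-10·0 ≡ 0  ⇒  (a,b)_2 = +1.
(-1500313, 459885 / ℚ) ramifies at {3, 5, 41, 43}: a division algebra.

[3, 5, 41, 43]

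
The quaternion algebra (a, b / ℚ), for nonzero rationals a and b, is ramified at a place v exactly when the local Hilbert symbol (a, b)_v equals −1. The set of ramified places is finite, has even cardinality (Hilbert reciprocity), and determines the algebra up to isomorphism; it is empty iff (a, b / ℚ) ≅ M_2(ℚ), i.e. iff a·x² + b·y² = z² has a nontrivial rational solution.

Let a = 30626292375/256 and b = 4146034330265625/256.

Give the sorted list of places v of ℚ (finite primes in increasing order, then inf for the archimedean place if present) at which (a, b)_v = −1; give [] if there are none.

(a, b) ≡ (95, 57) mod (ℚ^×)²; places V = {2, 3, 5, 7, 19, ∞}.
(a,b)_7: α=2, u≡2; β=2, v≡4 (mod 7); (2|7)=+1, (4|7)=+1; sign (−1)^0·+1^2·+1^2 = +1.
(a,b)_19: α=3, u≡16; β=5, v≡15 (mod 19); (16|19)=+1, (15|19)=-1; sign (−1)^1·+1^5·-1^3 = +1.
(a,b)_2: α=-8, β=-8; u≡7, v≡1 (mod 8); ε(u)ε(v)=1·0, αω(v)=-8·0, βω(u)=-8·0; sum ≡ 0  ⇒  +1.
(a,b)_3: α=6, u≡2; β=7, v≡1 (mod 3); (2|3)=-1, (1|3)=+1; sign (−1)^0·-1^7·+1^6 = -1.
(a,b)_5: α=3, u≡4; β=6, v≡2 (mod 5); (4|5)=+1, (2|5)=-1; sign (−1)^0·+1^6·-1^3 = -1.
(a,b)_∞: sgn(95)=+, sgn(57)=+, so +1.
Ram(95, 57) = {3, 5}; no ℚ_3-point on the conic.

[3, 5]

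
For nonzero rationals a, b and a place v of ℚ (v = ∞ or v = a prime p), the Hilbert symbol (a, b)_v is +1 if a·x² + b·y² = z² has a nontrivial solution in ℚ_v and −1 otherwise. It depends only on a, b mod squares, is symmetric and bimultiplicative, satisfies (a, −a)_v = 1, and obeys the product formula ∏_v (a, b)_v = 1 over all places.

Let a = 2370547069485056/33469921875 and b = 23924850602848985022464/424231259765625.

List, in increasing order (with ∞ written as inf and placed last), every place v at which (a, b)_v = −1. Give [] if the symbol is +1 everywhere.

(a, b) ≡ (33, 14) mod (ℚ^×)²; places V = {2, 3, 5, 7, 11, 13, ∞}.
(a,b)_7: α=2, u≡5; β=3, v≡2 (mod 7); (5|7)=-1, (2|7)=+1; sign (−1)^0·-1^3·+1^2 = -1.
(a,b)_∞: sgn(33)=+, sgn(14)=+, so +1.
(a,b)_13: α=-4, u≡11; β=-6, v≡9 (mod 13); (11|13)=-1, (9|13)=+1; sign (−1)^0·-1^-6·+1^-4 = +1.
(a,b)_2: α=42, β=59; u≡1, v≡7 (mod 8); ε(u)ε(v)=0·1, αω(v)=42·0, βω(u)=59·0; sum ≡ 0  ⇒  +1.
(a,b)_11: α=1, u≡4; β=2, v≡3 (mod 11); (4|11)=+1, (3|11)=+1; sign (−1)^0·+1^2·+1^1 = +1.
(a,b)_5: α=-8, u≡2; β=-10, v≡4 (mod 5); (2|5)=-1, (4|5)=+1; sign (−1)^0·-1^-10·+1^-8 = +1.
(a,b)_3: α=-1, u≡2; β=-2, v≡2 (mod 3); (2|3)=-1, (2|3)=-1; sign (−1)^0·-1^-2·-1^-1 = -1.
Ram(33, 14) = {3, 7}; no ℚ_3-point on the conic.

[3, 7]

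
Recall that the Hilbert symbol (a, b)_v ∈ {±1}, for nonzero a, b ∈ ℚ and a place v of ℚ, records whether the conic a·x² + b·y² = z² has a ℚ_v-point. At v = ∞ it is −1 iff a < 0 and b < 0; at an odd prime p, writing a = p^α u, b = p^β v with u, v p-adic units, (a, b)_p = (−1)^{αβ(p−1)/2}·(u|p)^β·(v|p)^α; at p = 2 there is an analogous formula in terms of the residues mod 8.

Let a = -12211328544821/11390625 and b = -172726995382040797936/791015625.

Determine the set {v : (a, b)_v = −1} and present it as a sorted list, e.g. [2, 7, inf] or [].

Mod squares: a ≡ -29, b ≡ -88711. Check v ∈ {∞, 2, 3, 5, 7, 17, 19, 23, 29, 41}.
v=41: a=41^2·(≡27), b=41^2·(≡6) mod 41; (27|41)=-1, (6|41)=-1; (−1)^{2·2·20}·(-1)^2·(-1)^2 = +1.
v=2: v_2(a)=0, v_2(b)=4; units ≡ 3, 1 (mod 8); ε·ε+αω+βω = 1·0+0·0+4·1 ≡ 0  ⇒  (a,b)_2 = +1.
v=3: a=3^-6·(≡1), b=3^-4·(≡2) mod 3; (1|3)=+1, (2|3)=-1; (−1)^{-6·-4·1}·(+1)^-4·(-1)^-6 = +1.
v=29: a=29^1·(≡4), b=29^1·(≡18) mod 29; (4|29)=+1, (18|29)=-1; (−1)^{1·1·14}·(+1)^1·(-1)^1 = -1.
v=∞: -29 < 0 and -88711 < 0  ⇒  (a,b)_∞ = -1.
v=7: a=7^4·(≡6), b=7^5·(≡2) mod 7; (6|7)=-1, (2|7)=+1; (−1)^{4·5·3}·(-1)^5·(+1)^4 = -1.
v=19: a=19^2·(≡11), b=19^3·(≡7) mod 19; (11|19)=+1, (7|19)=+1; (−1)^{2·3·9}·(+1)^3·(+1)^2 = +1.
v=23: a=23^0·(≡20), b=23^1·(≡5) mod 23; (20|23)=-1, (5|23)=-1; (−1)^{0·1·11}·(-1)^1·(-1)^0 = -1.
v=5: a=5^-6·(≡1), b=5^-10·(≡4) mod 5; (1|5)=+1, (4|5)=+1; (−1)^{-6·-10·2}·(+1)^-10·(+1)^-6 = +1.
v=17: a=17^2·(≡6), b=17^4·(≡12) mod 17; (6|17)=-1, (12|17)=-1; (−1)^{2·4·8}·(-1)^4·(-1)^2 = +1.
Ram(-29, -88711) = {7, 23, 29, ∞}; no ℚ_7-point on the conic.

[7, 23, 29, inf]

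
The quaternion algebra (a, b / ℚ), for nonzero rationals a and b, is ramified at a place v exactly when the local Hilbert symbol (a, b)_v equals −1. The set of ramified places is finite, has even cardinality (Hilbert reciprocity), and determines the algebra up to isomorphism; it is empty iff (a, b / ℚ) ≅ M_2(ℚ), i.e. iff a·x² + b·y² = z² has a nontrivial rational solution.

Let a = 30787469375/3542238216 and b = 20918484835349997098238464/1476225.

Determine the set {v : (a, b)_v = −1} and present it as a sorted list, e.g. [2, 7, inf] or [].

(a, b) ≡ (36366, 157586) mod (ℚ^×)²; places V = {2, 3, 5, 11, 13, 19, 23, 29, 37, ∞}.
(a,b)_2: α=-3, β=9; u≡7, v≡1 (mod 8); ε(u)ε(v)=1·0, αω(v)=-3·0, βω(u)=9·0; sum ≡ 0  ⇒  +1.
(a,b)_3: α=-5, u≡2; β=-10, v≡2 (mod 3); (2|3)=-1, (2|3)=-1; sign (−1)^0·-1^-10·-1^-5 = -1.
(a,b)_29: α=1, u≡24; β=3, v≡26 (mod 29); (24|29)=+1, (26|29)=-1; sign (−1)^0·+1^3·-1^1 = -1.
(a,b)_5: α=4, u≡1; β=-2, v≡1 (mod 5); (1|5)=+1, (1|5)=+1; sign (−1)^0·+1^-2·+1^4 = +1.
(a,b)_23: α=2, u≡12; β=0, v≡13 (mod 23); (12|23)=+1, (13|23)=+1; sign (−1)^0·+1^0·+1^2 = +1.
(a,b)_37: α=-2, u≡15; β=2, v≡30 (mod 37); (15|37)=-1, (30|37)=+1; sign (−1)^0·-1^2·+1^-2 = +1.
(a,b)_19: α=1, u≡18; β=5, v≡3 (mod 19); (18|19)=-1, (3|19)=-1; sign (−1)^1·-1^5·-1^1 = -1.
(a,b)_∞: sgn(36366)=+, sgn(157586)=+, so +1.
(a,b)_13: α=2, u≡11; β=5, v≡7 (mod 13); (11|13)=-1, (7|13)=-1; sign (−1)^0·-1^5·-1^2 = -1.
(a,b)_11: α=-3, u≡2; β=3, v≡9 (mod 11); (2|11)=-1, (9|11)=+1; sign (−1)^1·-1^3·+1^-3 = +1.
|Ram(36366, 157586)| = 4, even; anisotropic at {3, 13, 19, 29}.

[3, 13, 19, 29]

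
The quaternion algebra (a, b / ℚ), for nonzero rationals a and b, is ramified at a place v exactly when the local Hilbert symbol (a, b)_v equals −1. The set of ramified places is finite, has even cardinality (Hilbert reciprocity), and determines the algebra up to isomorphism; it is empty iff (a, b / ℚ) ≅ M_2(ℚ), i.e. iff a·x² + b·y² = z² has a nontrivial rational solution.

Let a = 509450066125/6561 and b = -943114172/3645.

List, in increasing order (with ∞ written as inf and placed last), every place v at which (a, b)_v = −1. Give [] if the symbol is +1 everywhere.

Mod squares: a ≡ 28405, b ≡ -198835. Check v ∈ {∞, 2, 3, 5, 7, 11, 13, 19, 23}.
v=2: v_2(a)=0, v_2(b)=2; units ≡ 5, 5 (mod 8); ε·ε+αω+βω = 0·0+0·1+2·1 ≡ 0  ⇒  (a,b)_2 = +1.
v=23: a=23^1·(≡1), b=23^1·(≡1) mod 23; (1|23)=+1, (1|23)=+1; (−1)^{1·1·11}·(+1)^1·(+1)^1 = -1.
v=13: a=13^1·(≡1), b=13^1·(≡2) mod 13; (1|13)=+1, (2|13)=-1; (−1)^{1·1·6}·(+1)^1·(-1)^1 = -1.
v=19: a=19^1·(≡15), b=19^1·(≡4) mod 19; (15|19)=-1, (4|19)=+1; (−1)^{1·1·9}·(-1)^1·(+1)^1 = +1.
v=∞: 28405 > 0 and -198835 < 0  ⇒  (a,b)_∞ = +1.
v=5: a=5^3·(≡4), b=5^-1·(≡2) mod 5; (4|5)=+1, (2|5)=-1; (−1)^{3·-1·2}·(+1)^-1·(-1)^3 = -1.
v=3: a=3^-8·(≡1), b=3^-6·(≡2) mod 3; (1|3)=+1, (2|3)=-1; (−1)^{-8·-6·1}·(+1)^-6·(-1)^-8 = +1.
v=7: a=7^2·(≡6), b=7^3·(≡2) mod 7; (6|7)=-1, (2|7)=+1; (−1)^{2·3·3}·(-1)^3·(+1)^2 = -1.
v=11: a=11^4·(≡9), b=11^2·(≡1) mod 11; (9|11)=+1, (1|11)=+1; (−1)^{4·2·5}·(+1)^2·(+1)^4 = +1.
|Ram(28405, -198835)| = 4, even; anisotropic at {5, 7, 13, 23}.

[5, 7, 13, 23]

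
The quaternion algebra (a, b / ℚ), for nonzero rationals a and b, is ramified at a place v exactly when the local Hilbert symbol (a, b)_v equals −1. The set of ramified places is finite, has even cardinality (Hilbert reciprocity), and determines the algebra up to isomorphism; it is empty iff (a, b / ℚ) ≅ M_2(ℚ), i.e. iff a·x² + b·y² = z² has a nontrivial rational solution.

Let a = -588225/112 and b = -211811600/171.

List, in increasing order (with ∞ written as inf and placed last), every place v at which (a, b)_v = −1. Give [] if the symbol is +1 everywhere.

(a, b) ≡ (-164703, -19019) mod (ℚ^×)²; places V = {2, 3, 5, 7, 11, 13, 19, 23, 31, ∞}.
(a,b)_23: α=1, u≡15; β=2, v≡3 (mod 23); (15|23)=-1, (3|23)=+1; sign (−1)^0·-1^2·+1^1 = +1.
(a,b)_5: α=2, u≡3; β=2, v≡1 (mod 5); (3|5)=-1, (1|5)=+1; sign (−1)^0·-1^2·+1^2 = +1.
(a,b)_3: α=1, u≡2; β=-2, v≡1 (mod 3); (2|3)=-1, (1|3)=+1; sign (−1)^0·-1^-2·+1^1 = +1.
(a,b)_7: α=-1, u≡3; β=1, v≡3 (mod 7); (3|7)=-1, (3|7)=-1; sign (−1)^1·-1^1·-1^-1 = -1.
(a,b)_11: α=1, u≡9; β=1, v≡9 (mod 11); (9|11)=+1, (9|11)=+1; sign (−1)^1·+1^1·+1^1 = -1.
(a,b)_2: α=-4, β=4; u≡1, v≡5 (mod 8); ε(u)ε(v)=0·0, αω(v)=-4·1, βω(u)=4·0; sum ≡ 0  ⇒  +1.
(a,b)_∞: sgn(-164703)=−, sgn(-19019)=−, so -1.
(a,b)_13: α=0, u≡8; β=1, v≡6 (mod 13); (8|13)=-1, (6|13)=-1; sign (−1)^0·-1^1·-1^0 = -1.
(a,b)_19: α=0, u≡2; β=-1, v≡17 (mod 19); (2|19)=-1, (17|19)=+1; sign (−1)^0·-1^-1·+1^0 = -1.
(a,b)_31: α=1, u≡8; β=0, v≡15 (mod 31); (8|31)=+1, (15|31)=-1; sign (−1)^0·+1^0·-1^1 = -1.
|Ram(-164703, -19019)| = 6, even; anisotropic at {7, 11, 13, 19, 31, ∞}.

[7, 11, 13, 19, 31, inf]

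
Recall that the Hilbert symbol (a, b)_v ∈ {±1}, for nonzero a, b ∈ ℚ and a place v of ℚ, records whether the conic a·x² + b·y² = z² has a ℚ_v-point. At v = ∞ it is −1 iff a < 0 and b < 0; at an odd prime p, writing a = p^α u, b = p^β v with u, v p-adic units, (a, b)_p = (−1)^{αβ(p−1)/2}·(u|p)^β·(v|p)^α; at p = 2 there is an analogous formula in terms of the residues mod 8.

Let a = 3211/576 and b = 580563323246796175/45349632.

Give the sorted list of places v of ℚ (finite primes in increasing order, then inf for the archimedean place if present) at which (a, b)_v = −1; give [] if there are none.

Mod squares: a ≡ 19, b ≡ 330429. Check v ∈ {∞, 2, 3, 5, 11, 13, 17, 19, 31}.
v=11: a=11^0·(≡8), b=11^3·(≡4) mod 11; (8|11)=-1, (4|11)=+1; (−1)^{0·3·5}·(-1)^3·(+1)^0 = -1.
v=31: a=31^0·(≡1), b=31^1·(≡15) mod 31; (1|31)=+1, (15|31)=-1; (−1)^{0·1·15}·(+1)^1·(-1)^0 = +1.
v=∞: 19 > 0 and 330429 > 0  ⇒  (a,b)_∞ = +1.
v=5: a=5^0·(≡1), b=5^2·(≡1) mod 5; (1|5)=+1, (1|5)=+1; (−1)^{0·2·2}·(+1)^2·(+1)^0 = +1.
v=19: a=19^1·(≡6), b=19^3·(≡9) mod 19; (6|19)=+1, (9|19)=+1; (−1)^{1·3·9}·(+1)^3·(+1)^1 = -1.
v=13: a=13^2·(≡8), b=13^6·(≡2) mod 13; (8|13)=-1, (2|13)=-1; (−1)^{2·6·6}·(-1)^6·(-1)^2 = +1.
v=17: a=17^0·(≡1), b=17^1·(≡6) mod 17; (1|17)=+1, (6|17)=-1; (−1)^{0·1·8}·(+1)^1·(-1)^0 = +1.
v=3: a=3^-2·(≡1), b=3^-11·(≡1) mod 3; (1|3)=+1, (1|3)=+1; (−1)^{-2·-11·1}·(+1)^-11·(+1)^-2 = +1.
v=2: v_2(a)=-6, v_2(b)=-8; units ≡ 3, 5 (mod 8); ε·ε+αω+βω = 1·0+-6·1+-8·1 ≡ 0  ⇒  (a,b)_2 = +1.
|Ram(19, 330429)| = 2, even; anisotropic at {11, 19}.

[11, 19]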